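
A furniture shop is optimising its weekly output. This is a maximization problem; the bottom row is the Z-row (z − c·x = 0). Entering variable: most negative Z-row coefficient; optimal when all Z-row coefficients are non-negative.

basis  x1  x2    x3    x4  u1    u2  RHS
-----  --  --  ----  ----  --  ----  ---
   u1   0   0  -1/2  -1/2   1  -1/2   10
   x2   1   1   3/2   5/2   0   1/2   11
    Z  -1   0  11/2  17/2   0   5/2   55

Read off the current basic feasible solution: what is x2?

11

x2 is basic (row 2); its value is the RHS of that row, 11.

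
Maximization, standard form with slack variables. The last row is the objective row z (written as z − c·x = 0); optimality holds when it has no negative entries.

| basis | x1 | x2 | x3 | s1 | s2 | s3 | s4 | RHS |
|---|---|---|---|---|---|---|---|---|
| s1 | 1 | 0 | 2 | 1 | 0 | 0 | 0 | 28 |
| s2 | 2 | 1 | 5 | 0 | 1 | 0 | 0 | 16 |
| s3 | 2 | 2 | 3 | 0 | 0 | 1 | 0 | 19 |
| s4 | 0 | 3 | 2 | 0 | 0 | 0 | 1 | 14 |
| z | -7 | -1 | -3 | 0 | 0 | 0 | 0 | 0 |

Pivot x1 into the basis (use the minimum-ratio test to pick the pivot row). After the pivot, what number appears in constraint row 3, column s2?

-1

Ratio test on column x1 — row 1: 28/1 = 28; row 2: 16/2 = 8; row 3: 19/2 = 19/2; row 4: entry 0 ≤ 0. Minimum is 8 at row 2 (s2 leaves); pivot element 2.
Divide row 2 by 2; eliminate column x1 from the other rows.
Row 3 update in column s2: 0 − 2·(1/2) = -1.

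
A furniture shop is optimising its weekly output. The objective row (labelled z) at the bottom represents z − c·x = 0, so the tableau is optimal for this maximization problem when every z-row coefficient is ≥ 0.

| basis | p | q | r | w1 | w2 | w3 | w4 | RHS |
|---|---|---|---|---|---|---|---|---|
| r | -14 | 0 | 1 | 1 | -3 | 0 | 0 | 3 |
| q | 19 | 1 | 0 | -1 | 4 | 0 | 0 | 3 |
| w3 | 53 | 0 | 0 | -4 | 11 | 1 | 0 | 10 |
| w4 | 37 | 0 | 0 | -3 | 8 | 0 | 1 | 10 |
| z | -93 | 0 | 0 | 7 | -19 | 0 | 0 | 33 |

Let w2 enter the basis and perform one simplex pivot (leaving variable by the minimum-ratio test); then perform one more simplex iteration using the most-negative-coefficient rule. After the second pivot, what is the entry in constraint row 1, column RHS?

99/19

Ratio test on column w2 — row 1: entry -3 ≤ 0; row 2: 3/4 = 3/4; row 3: 10/11 = 10/11; row 4: 10/8 = 5/4. Minimum is 3/4 at row 2 (q leaves); pivot element 4.
Divide row 2 by 4; eliminate column w2 from the other rows.
Second iteration: most negative z-row entry is -11/4 in column p, so p enters.
Ratio test on column p — row 1: (21/4)/(1/4) = 21; row 2: (3/4)/(19/4) = 3/19; row 3: (7/4)/(3/4) = 7/3; row 4: entry -1 ≤ 0. Minimum is 3/19 at row 2 (w2 leaves); pivot element 19/4.
Divide row 2 by 19/4; eliminate column p from the other rows.
After both pivots, the entry at constraint row 1, column RHS is 99/19.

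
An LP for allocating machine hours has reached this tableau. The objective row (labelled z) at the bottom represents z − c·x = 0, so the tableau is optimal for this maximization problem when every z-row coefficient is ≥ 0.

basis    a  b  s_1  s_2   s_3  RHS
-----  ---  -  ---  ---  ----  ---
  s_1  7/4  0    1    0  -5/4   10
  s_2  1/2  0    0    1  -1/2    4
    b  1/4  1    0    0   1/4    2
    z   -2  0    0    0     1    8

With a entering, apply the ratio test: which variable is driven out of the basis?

Column a entries and ratios — s_1: 10/(7/4) = 40/7; s_2: 4/(1/2) = 8; b: 2/(1/4) = 8.
Smallest ratio is 40/7 in the row of s_1, so s_1 leaves.

s_1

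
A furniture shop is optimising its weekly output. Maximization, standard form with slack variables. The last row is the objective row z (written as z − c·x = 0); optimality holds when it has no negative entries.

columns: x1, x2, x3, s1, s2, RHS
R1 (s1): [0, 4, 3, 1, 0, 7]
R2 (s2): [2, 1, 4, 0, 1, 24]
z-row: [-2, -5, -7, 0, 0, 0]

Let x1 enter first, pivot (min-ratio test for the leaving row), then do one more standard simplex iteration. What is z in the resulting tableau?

31

Ratio test on column x1 — row 1: entry 0 ≤ 0; row 2: 24/2 = 12. Minimum is 12 at row 2 (s2 leaves); pivot element 2.
Pivot on row 2; the z-row RHS becomes 0 − (-2)·12 = 24.
Next entering variable (most negative z-row entry -4): x2.
Ratio test on column x2 — row 1: 7/4 = 7/4; row 2: 12/(1/2) = 24. Minimum is 7/4 at row 1 (s1 leaves); pivot element 4.
After the second pivot the z-row RHS is 24 − (-4)·(7/4) = 31.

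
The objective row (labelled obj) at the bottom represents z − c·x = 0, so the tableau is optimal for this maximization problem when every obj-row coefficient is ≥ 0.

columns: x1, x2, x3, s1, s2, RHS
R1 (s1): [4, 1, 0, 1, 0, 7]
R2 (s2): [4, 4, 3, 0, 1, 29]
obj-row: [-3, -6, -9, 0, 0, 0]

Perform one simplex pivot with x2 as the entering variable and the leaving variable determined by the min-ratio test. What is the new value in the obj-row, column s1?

6

Ratio test on column x2 — row 1: 7/1 = 7; row 2: 29/4 = 29/4. Minimum is 7 at row 1 (s1 leaves); pivot element 1.
Divide row 1 by 1; eliminate column x2 from the other rows.
obj-row update in column s1: 0 − (-6)·1 = 6.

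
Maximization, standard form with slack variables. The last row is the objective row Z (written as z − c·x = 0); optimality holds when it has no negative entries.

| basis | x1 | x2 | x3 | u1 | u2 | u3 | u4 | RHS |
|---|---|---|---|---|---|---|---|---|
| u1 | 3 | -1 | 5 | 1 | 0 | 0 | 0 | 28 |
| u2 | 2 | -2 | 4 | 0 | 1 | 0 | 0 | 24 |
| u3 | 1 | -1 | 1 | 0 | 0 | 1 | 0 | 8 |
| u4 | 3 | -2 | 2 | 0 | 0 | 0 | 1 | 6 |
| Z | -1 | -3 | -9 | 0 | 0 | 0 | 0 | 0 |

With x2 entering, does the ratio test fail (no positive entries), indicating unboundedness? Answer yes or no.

yes

Every constraint-row entry in column x2 is ≤ 0, so increasing x2 is unbounded.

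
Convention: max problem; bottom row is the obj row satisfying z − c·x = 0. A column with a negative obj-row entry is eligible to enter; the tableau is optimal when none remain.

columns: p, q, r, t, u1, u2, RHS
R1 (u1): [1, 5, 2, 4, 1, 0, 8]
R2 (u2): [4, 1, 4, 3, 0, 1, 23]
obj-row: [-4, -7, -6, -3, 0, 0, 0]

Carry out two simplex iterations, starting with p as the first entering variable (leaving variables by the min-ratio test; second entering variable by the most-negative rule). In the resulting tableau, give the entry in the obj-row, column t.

78/19

Ratio test on column p — row 1: 8/1 = 8; row 2: 23/4 = 23/4. Minimum is 23/4 at row 2 (u2 leaves); pivot element 4.
Divide row 2 by 4; eliminate column p from the other rows.
Second iteration: most negative obj-row entry is -6 in column q, so q enters.
Ratio test on column q — row 1: (9/4)/(19/4) = 9/19; row 2: (23/4)/(1/4) = 23. Minimum is 9/19 at row 1 (u1 leaves); pivot element 19/4.
Divide row 1 by 19/4; eliminate column q from the other rows.
After both pivots, the entry at the obj-row, column t is 78/19.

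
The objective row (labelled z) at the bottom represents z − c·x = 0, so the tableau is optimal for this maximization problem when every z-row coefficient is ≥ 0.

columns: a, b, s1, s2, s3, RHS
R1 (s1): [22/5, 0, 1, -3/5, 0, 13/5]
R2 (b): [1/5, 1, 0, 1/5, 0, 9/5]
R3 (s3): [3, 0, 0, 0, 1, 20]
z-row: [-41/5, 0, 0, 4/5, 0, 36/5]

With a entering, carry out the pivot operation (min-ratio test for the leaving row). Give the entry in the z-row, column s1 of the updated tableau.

Ratio test on column a — row 1: (13/5)/(22/5) = 13/22; row 2: (9/5)/(1/5) = 9; row 3: 20/3 = 20/3. Minimum is 13/22 at row 1 (s1 leaves); pivot element 22/5.
Divide row 1 by 22/5; eliminate column a from the other rows.
z-row update in column s1: 0 − (-41/5)·(5/22) = 41/22.

41/22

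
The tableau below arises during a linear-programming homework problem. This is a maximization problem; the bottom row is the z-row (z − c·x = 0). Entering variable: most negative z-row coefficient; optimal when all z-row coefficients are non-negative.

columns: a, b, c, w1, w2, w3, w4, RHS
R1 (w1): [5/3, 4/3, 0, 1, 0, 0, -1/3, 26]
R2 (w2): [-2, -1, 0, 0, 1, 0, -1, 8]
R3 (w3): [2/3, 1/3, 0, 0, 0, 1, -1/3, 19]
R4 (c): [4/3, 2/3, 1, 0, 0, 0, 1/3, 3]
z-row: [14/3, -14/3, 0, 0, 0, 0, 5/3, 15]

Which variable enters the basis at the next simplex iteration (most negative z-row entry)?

b

Negative z-row entries: b: -14/3.
The most negative is -14/3 in column b, so b enters.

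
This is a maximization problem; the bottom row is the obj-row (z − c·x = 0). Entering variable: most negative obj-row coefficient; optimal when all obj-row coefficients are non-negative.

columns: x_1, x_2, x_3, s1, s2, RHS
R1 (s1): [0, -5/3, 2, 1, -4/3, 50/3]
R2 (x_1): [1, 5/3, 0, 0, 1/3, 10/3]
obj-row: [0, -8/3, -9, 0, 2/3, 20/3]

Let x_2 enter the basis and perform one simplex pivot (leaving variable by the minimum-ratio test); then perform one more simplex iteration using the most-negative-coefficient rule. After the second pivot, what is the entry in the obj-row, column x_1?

61/10

Ratio test on column x_2 — row 1: entry -5/3 ≤ 0; row 2: (10/3)/(5/3) = 2. Minimum is 2 at row 2 (x_1 leaves); pivot element 5/3.
Divide row 2 by 5/3; eliminate column x_2 from the other rows.
Second iteration: most negative obj-row entry is -9 in column x_3, so x_3 enters.
Ratio test on column x_3 — row 1: 20/2 = 10; row 2: entry 0 ≤ 0. Minimum is 10 at row 1 (s1 leaves); pivot element 2.
Divide row 1 by 2; eliminate column x_3 from the other rows.
After both pivots, the entry at the obj-row, column x_1 is 61/10.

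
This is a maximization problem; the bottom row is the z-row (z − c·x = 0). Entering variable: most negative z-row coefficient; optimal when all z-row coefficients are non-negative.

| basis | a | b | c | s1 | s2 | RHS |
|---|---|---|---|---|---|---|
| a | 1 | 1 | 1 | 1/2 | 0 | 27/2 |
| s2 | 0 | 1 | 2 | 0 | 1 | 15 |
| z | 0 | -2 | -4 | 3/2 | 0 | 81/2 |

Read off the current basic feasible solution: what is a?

a is basic (row 1); its value is the RHS of that row, 27/2.

27/2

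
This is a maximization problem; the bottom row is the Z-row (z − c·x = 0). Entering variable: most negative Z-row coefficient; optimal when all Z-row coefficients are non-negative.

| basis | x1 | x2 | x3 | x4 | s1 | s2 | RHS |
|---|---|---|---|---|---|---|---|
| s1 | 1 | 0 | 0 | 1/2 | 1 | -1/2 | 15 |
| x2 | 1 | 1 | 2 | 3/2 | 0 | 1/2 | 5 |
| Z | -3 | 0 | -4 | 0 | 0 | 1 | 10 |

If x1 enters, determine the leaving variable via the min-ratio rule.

Column x1 entries and ratios — s1: 15/1 = 15; x2: 5/1 = 5.
Smallest ratio is 5 in the row of x2, so x2 leaves.

x2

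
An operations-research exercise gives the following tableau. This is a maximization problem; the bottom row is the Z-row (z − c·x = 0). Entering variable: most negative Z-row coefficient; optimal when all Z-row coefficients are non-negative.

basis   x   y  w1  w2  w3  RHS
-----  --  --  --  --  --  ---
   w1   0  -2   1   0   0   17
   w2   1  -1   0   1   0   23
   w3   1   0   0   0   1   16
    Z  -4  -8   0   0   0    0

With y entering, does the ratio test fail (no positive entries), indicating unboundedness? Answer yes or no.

yes

Every constraint-row entry in column y is ≤ 0, so increasing y is unbounded.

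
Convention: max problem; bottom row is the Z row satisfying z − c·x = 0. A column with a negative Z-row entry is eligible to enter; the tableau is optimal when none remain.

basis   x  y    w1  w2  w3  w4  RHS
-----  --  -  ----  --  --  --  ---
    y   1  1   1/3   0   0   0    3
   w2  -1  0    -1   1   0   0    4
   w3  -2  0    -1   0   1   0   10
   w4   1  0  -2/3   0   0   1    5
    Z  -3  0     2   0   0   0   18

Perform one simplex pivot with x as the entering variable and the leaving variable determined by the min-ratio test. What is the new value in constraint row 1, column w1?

Ratio test on column x — row 1: 3/1 = 3; row 2: entry -1 ≤ 0; row 3: entry -2 ≤ 0; row 4: 5/1 = 5. Minimum is 3 at row 1 (y leaves); pivot element 1.
Divide row 1 by 1; eliminate column x from the other rows.
In the new row 1, the w1 entry is the old entry divided by the pivot: (1/3)/1 = 1/3.

1/3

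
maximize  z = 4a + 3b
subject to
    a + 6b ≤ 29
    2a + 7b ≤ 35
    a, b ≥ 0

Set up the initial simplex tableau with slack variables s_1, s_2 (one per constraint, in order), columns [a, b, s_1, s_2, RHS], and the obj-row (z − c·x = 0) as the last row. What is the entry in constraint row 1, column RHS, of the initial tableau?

29

The RHS of constraint 1 is b_1 = 29.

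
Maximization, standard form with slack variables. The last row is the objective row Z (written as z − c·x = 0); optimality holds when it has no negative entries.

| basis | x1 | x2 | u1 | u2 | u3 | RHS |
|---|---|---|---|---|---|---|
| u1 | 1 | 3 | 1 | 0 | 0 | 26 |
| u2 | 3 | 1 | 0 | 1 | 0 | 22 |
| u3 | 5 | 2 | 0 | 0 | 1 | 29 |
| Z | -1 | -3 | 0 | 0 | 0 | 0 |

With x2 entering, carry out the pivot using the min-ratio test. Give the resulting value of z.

Ratio test on column x2 — row 1: 26/3 = 26/3; row 2: 22/1 = 22; row 3: 29/2 = 29/2. Minimum is 26/3 at row 1 (u1 leaves); pivot element 3.
Pivot on row 1; the Z-row RHS becomes 0 − (-3)·(26/3) = 26.

26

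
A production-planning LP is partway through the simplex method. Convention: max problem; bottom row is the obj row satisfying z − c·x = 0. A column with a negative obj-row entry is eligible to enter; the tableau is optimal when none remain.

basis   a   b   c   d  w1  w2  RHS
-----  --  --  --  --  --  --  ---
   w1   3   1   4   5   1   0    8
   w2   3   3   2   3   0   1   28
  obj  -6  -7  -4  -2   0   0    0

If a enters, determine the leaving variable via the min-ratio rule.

w1

Column a entries and ratios — w1: 8/3 = 8/3; w2: 28/3 = 28/3.
Smallest ratio is 8/3 in the row of w1, so w1 leaves.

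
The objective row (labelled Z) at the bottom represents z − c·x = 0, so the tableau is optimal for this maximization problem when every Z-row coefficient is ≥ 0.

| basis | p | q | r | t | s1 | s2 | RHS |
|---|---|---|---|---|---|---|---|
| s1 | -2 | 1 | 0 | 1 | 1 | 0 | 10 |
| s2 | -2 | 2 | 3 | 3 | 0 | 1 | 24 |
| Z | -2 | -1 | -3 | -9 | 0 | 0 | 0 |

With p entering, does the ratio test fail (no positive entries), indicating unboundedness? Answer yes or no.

Every constraint-row entry in column p is ≤ 0, so increasing p is unbounded.

yes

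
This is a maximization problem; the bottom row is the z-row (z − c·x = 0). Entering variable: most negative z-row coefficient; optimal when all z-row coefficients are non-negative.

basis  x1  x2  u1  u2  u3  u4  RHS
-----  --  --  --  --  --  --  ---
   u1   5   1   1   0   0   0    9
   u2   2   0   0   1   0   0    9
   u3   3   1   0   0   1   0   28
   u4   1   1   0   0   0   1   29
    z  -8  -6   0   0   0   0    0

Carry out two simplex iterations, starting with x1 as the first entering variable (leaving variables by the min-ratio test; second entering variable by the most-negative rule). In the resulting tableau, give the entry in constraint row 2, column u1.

0

Ratio test on column x1 — row 1: 9/5 = 9/5; row 2: 9/2 = 9/2; row 3: 28/3 = 28/3; row 4: 29/1 = 29. Minimum is 9/5 at row 1 (u1 leaves); pivot element 5.
Divide row 1 by 5; eliminate column x1 from the other rows.
Second iteration: most negative z-row entry is -22/5 in column x2, so x2 enters.
Ratio test on column x2 — row 1: (9/5)/(1/5) = 9; row 2: entry -2/5 ≤ 0; row 3: (113/5)/(2/5) = 113/2; row 4: (136/5)/(4/5) = 34. Minimum is 9 at row 1 (x1 leaves); pivot element 1/5.
Divide row 1 by 1/5; eliminate column x2 from the other rows.
After both pivots, the entry at constraint row 2, column u1 is 0.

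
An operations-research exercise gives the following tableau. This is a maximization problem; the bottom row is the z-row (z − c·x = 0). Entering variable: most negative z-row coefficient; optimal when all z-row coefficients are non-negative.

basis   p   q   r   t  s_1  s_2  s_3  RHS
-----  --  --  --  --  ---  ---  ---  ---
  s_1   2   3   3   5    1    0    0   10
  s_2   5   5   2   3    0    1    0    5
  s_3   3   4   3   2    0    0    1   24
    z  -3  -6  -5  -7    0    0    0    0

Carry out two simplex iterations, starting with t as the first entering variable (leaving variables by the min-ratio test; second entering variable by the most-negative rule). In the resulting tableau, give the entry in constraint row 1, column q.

-9/2

Ratio test on column t — row 1: 10/5 = 2; row 2: 5/3 = 5/3; row 3: 24/2 = 12. Minimum is 5/3 at row 2 (s_2 leaves); pivot element 3.
Divide row 2 by 3; eliminate column t from the other rows.
Second iteration: most negative z-row entry is -1/3 in column r, so r enters.
Ratio test on column r — row 1: entry -1/3 ≤ 0; row 2: (5/3)/(2/3) = 5/2; row 3: (62/3)/(5/3) = 62/5. Minimum is 5/2 at row 2 (t leaves); pivot element 2/3.
Divide row 2 by 2/3; eliminate column r from the other rows.
After both pivots, the entry at constraint row 1, column q is -9/2.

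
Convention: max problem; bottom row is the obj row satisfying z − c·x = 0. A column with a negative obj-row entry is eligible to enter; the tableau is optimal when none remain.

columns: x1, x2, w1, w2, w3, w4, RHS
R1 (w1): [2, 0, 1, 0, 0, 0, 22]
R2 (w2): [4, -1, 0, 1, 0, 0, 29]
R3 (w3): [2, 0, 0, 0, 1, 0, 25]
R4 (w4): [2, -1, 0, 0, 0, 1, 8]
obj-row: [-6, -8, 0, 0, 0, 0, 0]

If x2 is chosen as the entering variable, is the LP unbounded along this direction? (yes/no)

Every constraint-row entry in column x2 is ≤ 0, so increasing x2 is unbounded.

yes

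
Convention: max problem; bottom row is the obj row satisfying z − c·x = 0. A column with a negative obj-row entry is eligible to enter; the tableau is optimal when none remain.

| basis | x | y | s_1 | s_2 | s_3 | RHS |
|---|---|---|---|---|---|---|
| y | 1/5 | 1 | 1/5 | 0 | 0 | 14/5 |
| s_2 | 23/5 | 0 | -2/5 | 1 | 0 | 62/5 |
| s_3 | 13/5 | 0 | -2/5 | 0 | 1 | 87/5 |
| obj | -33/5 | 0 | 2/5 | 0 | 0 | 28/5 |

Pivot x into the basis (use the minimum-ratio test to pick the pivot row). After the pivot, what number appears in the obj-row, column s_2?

33/23

Ratio test on column x — row 1: (14/5)/(1/5) = 14; row 2: (62/5)/(23/5) = 62/23; row 3: (87/5)/(13/5) = 87/13. Minimum is 62/23 at row 2 (s_2 leaves); pivot element 23/5.
Divide row 2 by 23/5; eliminate column x from the other rows.
obj-row update in column s_2: 0 − (-33/5)·(5/23) = 33/23.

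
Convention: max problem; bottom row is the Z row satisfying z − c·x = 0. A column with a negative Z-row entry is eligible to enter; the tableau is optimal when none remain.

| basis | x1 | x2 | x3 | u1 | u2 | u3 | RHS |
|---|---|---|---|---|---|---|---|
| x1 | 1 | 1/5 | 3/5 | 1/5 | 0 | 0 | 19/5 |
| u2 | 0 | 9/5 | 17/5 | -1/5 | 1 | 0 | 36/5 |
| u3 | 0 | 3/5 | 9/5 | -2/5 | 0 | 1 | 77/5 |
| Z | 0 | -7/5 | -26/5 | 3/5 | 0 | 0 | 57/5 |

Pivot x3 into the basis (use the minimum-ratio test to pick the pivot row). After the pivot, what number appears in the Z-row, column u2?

Ratio test on column x3 — row 1: (19/5)/(3/5) = 19/3; row 2: (36/5)/(17/5) = 36/17; row 3: (77/5)/(9/5) = 77/9. Minimum is 36/17 at row 2 (u2 leaves); pivot element 17/5.
Divide row 2 by 17/5; eliminate column x3 from the other rows.
Z-row update in column u2: 0 − (-26/5)·(5/17) = 26/17.

26/17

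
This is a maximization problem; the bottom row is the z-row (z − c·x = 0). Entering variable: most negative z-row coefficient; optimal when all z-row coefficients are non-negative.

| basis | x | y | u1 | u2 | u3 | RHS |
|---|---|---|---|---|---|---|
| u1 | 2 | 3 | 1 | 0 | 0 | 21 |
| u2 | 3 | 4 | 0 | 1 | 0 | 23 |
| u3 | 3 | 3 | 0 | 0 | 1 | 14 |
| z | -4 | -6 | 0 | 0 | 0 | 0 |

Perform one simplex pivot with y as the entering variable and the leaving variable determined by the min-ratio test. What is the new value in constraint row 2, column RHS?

13/3

Ratio test on column y — row 1: 21/3 = 7; row 2: 23/4 = 23/4; row 3: 14/3 = 14/3. Minimum is 14/3 at row 3 (u3 leaves); pivot element 3.
Divide row 3 by 3; eliminate column y from the other rows.
Row 2 update in column RHS: 23 − 4·(14/3) = 13/3.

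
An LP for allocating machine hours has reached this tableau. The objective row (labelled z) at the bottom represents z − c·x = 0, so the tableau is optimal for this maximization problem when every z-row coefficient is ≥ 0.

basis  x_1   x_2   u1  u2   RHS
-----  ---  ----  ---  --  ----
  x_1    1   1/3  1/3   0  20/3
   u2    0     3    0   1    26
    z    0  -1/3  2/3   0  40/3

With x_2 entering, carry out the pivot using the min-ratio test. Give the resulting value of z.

Ratio test on column x_2 — row 1: (20/3)/(1/3) = 20; row 2: 26/3 = 26/3. Minimum is 26/3 at row 2 (u2 leaves); pivot element 3.
Pivot on row 2; the z-row RHS becomes 40/3 − (-1/3)·(26/3) = 146/9.

146/9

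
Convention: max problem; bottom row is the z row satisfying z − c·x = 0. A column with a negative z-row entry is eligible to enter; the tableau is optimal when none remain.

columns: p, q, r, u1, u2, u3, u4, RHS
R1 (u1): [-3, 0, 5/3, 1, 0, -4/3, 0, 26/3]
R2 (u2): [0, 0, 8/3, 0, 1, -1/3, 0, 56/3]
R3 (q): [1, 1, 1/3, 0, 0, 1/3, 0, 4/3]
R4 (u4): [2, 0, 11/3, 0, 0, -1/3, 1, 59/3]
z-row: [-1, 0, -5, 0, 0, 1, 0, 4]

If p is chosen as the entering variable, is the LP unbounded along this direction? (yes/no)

no

Column p has positive entries in row(s) 3, 4, so the ratio test bounds it — not unbounded.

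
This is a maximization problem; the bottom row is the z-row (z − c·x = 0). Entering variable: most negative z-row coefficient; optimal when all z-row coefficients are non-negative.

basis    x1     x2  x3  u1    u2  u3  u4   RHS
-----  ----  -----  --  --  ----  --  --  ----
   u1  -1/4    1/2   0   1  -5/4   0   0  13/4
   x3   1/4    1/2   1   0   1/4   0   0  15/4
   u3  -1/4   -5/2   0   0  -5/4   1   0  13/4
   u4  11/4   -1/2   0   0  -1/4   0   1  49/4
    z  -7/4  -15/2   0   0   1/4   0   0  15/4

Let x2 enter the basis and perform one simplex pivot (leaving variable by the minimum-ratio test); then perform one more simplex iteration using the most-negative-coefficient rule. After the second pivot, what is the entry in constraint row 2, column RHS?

Ratio test on column x2 — row 1: (13/4)/(1/2) = 13/2; row 2: (15/4)/(1/2) = 15/2; row 3: entry -5/2 ≤ 0; row 4: entry -1/2 ≤ 0. Minimum is 13/2 at row 1 (u1 leaves); pivot element 1/2.
Divide row 1 by 1/2; eliminate column x2 from the other rows.
Second iteration: most negative z-row entry is -37/2 in column u2, so u2 enters.
Ratio test on column u2 — row 1: entry -5/2 ≤ 0; row 2: (1/2)/(3/2) = 1/3; row 3: entry -15/2 ≤ 0; row 4: entry -3/2 ≤ 0. Minimum is 1/3 at row 2 (x3 leaves); pivot element 3/2.
Divide row 2 by 3/2; eliminate column u2 from the other rows.
After both pivots, the entry at constraint row 2, column RHS is 1/3.

1/3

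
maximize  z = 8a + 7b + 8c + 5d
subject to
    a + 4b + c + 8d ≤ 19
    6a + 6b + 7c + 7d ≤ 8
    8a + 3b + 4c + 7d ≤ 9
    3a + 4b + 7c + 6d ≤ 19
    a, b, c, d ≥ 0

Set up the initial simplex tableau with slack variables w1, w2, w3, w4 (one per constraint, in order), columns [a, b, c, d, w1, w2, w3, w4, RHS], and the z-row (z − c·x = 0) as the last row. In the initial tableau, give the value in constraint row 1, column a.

Constraint 1 has coefficient 1 on a.

1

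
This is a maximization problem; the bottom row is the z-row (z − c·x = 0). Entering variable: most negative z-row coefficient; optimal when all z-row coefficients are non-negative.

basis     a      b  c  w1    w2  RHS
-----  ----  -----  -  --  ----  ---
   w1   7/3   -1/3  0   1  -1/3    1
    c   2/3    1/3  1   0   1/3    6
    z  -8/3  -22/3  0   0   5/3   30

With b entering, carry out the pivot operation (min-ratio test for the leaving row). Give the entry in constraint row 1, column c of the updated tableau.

Ratio test on column b — row 1: entry -1/3 ≤ 0; row 2: 6/(1/3) = 18. Minimum is 18 at row 2 (c leaves); pivot element 1/3.
Divide row 2 by 1/3; eliminate column b from the other rows.
Row 1 update in column c: 0 − (-1/3)·3 = 1.

1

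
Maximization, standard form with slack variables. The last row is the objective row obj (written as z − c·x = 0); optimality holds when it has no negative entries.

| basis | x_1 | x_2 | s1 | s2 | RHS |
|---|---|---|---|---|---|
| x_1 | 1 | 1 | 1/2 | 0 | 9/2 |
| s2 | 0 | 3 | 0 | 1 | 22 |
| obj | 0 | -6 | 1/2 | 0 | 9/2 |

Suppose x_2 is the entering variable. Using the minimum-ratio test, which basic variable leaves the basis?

x_1

Column x_2 entries and ratios — x_1: (9/2)/1 = 9/2; s2: 22/3 = 22/3.
Smallest ratio is 9/2 in the row of x_1, so x_1 leaves.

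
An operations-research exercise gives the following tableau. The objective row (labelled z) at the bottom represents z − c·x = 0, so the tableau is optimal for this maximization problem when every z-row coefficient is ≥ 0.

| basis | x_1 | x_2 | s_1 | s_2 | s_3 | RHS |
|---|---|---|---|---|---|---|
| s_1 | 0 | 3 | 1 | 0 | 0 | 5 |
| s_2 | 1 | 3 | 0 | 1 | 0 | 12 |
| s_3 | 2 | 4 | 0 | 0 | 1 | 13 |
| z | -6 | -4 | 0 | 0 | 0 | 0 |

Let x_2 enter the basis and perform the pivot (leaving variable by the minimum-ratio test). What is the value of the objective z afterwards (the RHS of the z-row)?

Ratio test on column x_2 — row 1: 5/3 = 5/3; row 2: 12/3 = 4; row 3: 13/4 = 13/4. Minimum is 5/3 at row 1 (s_1 leaves); pivot element 3.
Pivot on row 1; the z-row RHS becomes 0 − (-4)·(5/3) = 20/3.

20/3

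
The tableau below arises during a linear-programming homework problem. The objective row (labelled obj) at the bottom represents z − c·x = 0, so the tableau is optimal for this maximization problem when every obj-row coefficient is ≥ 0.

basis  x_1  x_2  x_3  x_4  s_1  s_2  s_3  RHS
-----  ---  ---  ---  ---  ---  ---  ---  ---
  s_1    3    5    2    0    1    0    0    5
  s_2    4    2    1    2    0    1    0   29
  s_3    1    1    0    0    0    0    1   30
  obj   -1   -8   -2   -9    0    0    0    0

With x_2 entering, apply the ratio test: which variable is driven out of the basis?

s_1

Column x_2 entries and ratios — s_1: 5/5 = 1; s_2: 29/2 = 29/2; s_3: 30/1 = 30.
Smallest ratio is 1 in the row of s_1, so s_1 leaves.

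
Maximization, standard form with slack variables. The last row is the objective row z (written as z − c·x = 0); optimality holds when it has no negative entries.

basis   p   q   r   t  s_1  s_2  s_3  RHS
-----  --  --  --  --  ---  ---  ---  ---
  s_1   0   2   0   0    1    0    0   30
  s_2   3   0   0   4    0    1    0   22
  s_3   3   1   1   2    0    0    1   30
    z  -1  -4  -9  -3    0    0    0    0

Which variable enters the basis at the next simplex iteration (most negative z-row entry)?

r

Negative z-row entries: p: -1, q: -4, r: -9, t: -3.
The most negative is -9 in column r, so r enters.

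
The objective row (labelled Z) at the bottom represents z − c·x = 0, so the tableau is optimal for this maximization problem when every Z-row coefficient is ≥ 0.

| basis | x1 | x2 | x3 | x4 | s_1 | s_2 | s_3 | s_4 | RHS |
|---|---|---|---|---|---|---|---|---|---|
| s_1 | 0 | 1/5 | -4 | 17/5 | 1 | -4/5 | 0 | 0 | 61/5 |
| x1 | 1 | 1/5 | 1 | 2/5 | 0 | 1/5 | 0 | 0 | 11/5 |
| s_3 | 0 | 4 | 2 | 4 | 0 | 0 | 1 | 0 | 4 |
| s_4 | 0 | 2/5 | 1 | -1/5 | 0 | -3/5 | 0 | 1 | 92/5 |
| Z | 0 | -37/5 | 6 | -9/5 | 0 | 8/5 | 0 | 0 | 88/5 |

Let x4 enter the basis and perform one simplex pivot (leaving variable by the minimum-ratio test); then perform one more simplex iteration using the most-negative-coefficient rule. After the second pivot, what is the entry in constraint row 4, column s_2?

-3/5

Ratio test on column x4 — row 1: (61/5)/(17/5) = 61/17; row 2: (11/5)/(2/5) = 11/2; row 3: 4/4 = 1; row 4: entry -1/5 ≤ 0. Minimum is 1 at row 3 (s_3 leaves); pivot element 4.
Divide row 3 by 4; eliminate column x4 from the other rows.
Second iteration: most negative Z-row entry is -28/5 in column x2, so x2 enters.
Ratio test on column x2 — row 1: entry -16/5 ≤ 0; row 2: entry -1/5 ≤ 0; row 3: 1/1 = 1; row 4: (93/5)/(3/5) = 31. Minimum is 1 at row 3 (x4 leaves); pivot element 1.
Divide row 3 by 1; eliminate column x2 from the other rows.
After both pivots, the entry at constraint row 4, column s_2 is -3/5.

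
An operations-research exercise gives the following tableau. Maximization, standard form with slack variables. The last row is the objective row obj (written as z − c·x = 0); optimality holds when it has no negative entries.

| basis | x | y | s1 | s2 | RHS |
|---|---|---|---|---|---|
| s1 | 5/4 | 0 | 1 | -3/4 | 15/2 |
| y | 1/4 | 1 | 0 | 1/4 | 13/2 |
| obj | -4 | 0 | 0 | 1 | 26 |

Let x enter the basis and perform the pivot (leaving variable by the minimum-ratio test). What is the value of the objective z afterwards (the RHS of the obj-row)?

50

Ratio test on column x — row 1: (15/2)/(5/4) = 6; row 2: (13/2)/(1/4) = 26. Minimum is 6 at row 1 (s1 leaves); pivot element 5/4.
Pivot on row 1; the obj-row RHS becomes 26 − (-4)·6 = 50.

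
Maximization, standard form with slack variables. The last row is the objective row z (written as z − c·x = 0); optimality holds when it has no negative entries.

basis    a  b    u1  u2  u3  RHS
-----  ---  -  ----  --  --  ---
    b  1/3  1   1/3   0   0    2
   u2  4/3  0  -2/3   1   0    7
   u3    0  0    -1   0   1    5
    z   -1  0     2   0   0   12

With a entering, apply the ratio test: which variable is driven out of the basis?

Column a entries and ratios — b: 2/(1/3) = 6; u2: 7/(4/3) = 21/4; u3: 0 ≤ 0, skip.
Smallest ratio is 21/4 in the row of u2, so u2 leaves.

u2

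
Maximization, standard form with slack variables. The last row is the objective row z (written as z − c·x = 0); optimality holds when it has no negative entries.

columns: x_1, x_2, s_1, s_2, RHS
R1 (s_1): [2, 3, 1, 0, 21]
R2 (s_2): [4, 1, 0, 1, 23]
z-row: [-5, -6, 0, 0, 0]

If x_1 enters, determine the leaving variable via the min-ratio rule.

s_2

Column x_1 entries and ratios — s_1: 21/2 = 21/2; s_2: 23/4 = 23/4.
Smallest ratio is 23/4 in the row of s_2, so s_2 leaves.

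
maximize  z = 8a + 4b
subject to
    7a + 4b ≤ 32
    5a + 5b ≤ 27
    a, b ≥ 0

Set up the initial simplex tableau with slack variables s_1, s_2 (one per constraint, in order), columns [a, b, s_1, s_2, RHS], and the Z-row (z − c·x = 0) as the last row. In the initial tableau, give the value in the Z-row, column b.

The Z-row carries the negated objective coefficients: the b entry is -4.

-4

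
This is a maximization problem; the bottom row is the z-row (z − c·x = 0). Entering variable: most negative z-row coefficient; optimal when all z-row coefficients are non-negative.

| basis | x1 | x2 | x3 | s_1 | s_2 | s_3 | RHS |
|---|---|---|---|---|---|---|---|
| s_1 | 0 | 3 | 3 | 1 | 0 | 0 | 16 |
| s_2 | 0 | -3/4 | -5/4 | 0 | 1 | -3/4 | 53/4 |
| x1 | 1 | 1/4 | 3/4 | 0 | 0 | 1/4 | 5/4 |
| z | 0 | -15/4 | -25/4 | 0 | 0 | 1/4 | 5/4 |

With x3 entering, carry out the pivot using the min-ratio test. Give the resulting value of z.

Ratio test on column x3 — row 1: 16/3 = 16/3; row 2: entry -5/4 ≤ 0; row 3: (5/4)/(3/4) = 5/3. Minimum is 5/3 at row 3 (x1 leaves); pivot element 3/4.
Pivot on row 3; the z-row RHS becomes 5/4 − (-25/4)·(5/3) = 35/3.

35/3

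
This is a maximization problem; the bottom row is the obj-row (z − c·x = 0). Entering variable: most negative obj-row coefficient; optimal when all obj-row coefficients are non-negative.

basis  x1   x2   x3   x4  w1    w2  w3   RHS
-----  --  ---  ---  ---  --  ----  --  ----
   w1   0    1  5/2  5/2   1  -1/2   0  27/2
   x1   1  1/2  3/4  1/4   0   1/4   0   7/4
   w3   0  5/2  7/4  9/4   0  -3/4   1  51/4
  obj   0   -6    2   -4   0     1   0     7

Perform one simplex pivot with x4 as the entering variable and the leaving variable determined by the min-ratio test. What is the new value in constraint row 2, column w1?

Ratio test on column x4 — row 1: (27/2)/(5/2) = 27/5; row 2: (7/4)/(1/4) = 7; row 3: (51/4)/(9/4) = 17/3. Minimum is 27/5 at row 1 (w1 leaves); pivot element 5/2.
Divide row 1 by 5/2; eliminate column x4 from the other rows.
Row 2 update in column w1: 0 − (1/4)·(2/5) = -1/10.

-1/10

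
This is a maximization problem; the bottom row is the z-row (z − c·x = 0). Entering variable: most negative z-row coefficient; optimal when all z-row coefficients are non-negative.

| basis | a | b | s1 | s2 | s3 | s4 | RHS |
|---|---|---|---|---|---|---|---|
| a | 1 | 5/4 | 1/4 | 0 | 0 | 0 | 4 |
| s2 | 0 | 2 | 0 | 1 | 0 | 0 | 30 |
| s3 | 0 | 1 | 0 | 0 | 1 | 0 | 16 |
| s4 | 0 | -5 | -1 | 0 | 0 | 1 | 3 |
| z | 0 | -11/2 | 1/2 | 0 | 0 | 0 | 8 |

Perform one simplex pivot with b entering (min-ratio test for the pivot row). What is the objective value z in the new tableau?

Ratio test on column b — row 1: 4/(5/4) = 16/5; row 2: 30/2 = 15; row 3: 16/1 = 16; row 4: entry -5 ≤ 0. Minimum is 16/5 at row 1 (a leaves); pivot element 5/4.
Pivot on row 1; the z-row RHS becomes 8 − (-11/2)·(16/5) = 128/5.

128/5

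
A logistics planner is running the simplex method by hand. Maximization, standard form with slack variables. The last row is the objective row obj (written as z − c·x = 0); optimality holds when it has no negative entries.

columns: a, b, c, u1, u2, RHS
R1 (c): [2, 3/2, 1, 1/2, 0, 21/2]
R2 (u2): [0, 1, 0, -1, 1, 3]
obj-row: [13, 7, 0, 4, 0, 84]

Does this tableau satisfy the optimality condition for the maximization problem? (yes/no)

yes

Every obj-row coefficient is ≥ 0, so the tableau is optimal.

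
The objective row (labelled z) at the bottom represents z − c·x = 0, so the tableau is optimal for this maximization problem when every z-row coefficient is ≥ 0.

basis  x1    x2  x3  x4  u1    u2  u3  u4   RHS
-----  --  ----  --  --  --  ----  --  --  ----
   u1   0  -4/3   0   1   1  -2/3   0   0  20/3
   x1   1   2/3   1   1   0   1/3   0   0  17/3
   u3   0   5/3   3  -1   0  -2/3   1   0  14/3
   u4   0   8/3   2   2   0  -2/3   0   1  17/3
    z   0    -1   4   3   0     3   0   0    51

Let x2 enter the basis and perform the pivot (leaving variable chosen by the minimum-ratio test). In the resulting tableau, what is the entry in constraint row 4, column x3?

3/4

Ratio test on column x2 — row 1: entry -4/3 ≤ 0; row 2: (17/3)/(2/3) = 17/2; row 3: (14/3)/(5/3) = 14/5; row 4: (17/3)/(8/3) = 17/8. Minimum is 17/8 at row 4 (u4 leaves); pivot element 8/3.
Divide row 4 by 8/3; eliminate column x2 from the other rows.
In the new row 4, the x3 entry is the old entry divided by the pivot: 2/(8/3) = 3/4.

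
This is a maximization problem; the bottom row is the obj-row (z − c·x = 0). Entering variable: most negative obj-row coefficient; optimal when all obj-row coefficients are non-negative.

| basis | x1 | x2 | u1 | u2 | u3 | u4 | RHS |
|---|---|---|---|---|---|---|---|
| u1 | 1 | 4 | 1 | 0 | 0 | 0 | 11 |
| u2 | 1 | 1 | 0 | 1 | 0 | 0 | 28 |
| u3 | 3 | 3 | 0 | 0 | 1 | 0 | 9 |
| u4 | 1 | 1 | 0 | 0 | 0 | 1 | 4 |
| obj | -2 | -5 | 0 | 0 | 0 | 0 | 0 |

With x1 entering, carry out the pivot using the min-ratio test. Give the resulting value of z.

6

Ratio test on column x1 — row 1: 11/1 = 11; row 2: 28/1 = 28; row 3: 9/3 = 3; row 4: 4/1 = 4. Minimum is 3 at row 3 (u3 leaves); pivot element 3.
Pivot on row 3; the obj-row RHS becomes 0 − (-2)·3 = 6.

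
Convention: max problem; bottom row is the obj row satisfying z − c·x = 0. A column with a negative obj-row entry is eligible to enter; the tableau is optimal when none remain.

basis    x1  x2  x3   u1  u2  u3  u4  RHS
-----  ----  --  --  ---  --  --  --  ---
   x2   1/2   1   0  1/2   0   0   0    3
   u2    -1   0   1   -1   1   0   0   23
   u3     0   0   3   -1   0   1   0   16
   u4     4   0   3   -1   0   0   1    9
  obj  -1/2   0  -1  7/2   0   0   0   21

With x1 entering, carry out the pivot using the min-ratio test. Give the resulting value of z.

177/8

Ratio test on column x1 — row 1: 3/(1/2) = 6; row 2: entry -1 ≤ 0; row 3: entry 0 ≤ 0; row 4: 9/4 = 9/4. Minimum is 9/4 at row 4 (u4 leaves); pivot element 4.
Pivot on row 4; the obj-row RHS becomes 21 − (-1/2)·(9/4) = 177/8.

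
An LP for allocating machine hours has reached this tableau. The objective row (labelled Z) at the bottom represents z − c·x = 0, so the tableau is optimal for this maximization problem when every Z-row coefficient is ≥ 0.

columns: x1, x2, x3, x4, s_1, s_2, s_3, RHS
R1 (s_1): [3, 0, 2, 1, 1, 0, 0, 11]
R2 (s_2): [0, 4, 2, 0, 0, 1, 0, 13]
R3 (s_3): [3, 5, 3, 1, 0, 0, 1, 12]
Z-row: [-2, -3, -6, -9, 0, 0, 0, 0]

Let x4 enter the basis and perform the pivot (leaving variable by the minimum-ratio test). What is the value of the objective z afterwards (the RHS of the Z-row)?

Ratio test on column x4 — row 1: 11/1 = 11; row 2: entry 0 ≤ 0; row 3: 12/1 = 12. Minimum is 11 at row 1 (s_1 leaves); pivot element 1.
Pivot on row 1; the Z-row RHS becomes 0 − (-9)·11 = 99.

99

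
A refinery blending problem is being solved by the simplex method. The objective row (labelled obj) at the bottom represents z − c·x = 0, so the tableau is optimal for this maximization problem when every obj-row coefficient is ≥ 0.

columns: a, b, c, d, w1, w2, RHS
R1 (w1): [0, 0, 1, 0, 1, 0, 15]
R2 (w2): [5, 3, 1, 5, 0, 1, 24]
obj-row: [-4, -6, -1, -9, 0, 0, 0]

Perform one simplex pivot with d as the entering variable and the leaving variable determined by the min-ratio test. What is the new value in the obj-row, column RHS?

216/5

Ratio test on column d — row 1: entry 0 ≤ 0; row 2: 24/5 = 24/5. Minimum is 24/5 at row 2 (w2 leaves); pivot element 5.
Divide row 2 by 5; eliminate column d from the other rows.
obj-row update in column RHS: 0 − (-9)·(24/5) = 216/5.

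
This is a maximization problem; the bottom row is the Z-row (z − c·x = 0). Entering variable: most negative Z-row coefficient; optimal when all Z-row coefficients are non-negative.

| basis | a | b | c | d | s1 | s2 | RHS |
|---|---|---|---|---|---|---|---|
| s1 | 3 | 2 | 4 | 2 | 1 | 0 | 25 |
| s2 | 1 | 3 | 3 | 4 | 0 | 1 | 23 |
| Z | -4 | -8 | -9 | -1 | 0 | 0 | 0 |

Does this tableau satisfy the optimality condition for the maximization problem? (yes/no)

The Z-row has a negative entry -9 in column c, so it is not optimal.

no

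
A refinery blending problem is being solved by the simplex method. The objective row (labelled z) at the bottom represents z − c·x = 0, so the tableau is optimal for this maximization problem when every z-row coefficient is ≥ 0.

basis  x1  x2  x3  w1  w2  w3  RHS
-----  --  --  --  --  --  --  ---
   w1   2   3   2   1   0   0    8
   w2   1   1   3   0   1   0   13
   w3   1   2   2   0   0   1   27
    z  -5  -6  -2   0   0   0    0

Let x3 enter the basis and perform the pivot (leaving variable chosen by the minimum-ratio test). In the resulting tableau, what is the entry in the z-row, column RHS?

8

Ratio test on column x3 — row 1: 8/2 = 4; row 2: 13/3 = 13/3; row 3: 27/2 = 27/2. Minimum is 4 at row 1 (w1 leaves); pivot element 2.
Divide row 1 by 2; eliminate column x3 from the other rows.
z-row update in column RHS: 0 − (-2)·4 = 8.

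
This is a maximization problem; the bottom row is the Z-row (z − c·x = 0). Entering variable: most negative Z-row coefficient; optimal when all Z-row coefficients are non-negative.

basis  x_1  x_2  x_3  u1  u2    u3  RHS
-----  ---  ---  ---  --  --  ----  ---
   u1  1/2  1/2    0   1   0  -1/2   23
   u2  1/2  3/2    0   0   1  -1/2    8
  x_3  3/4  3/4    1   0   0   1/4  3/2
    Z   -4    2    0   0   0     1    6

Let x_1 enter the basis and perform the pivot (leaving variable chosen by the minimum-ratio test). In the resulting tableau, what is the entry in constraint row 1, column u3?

Ratio test on column x_1 — row 1: 23/(1/2) = 46; row 2: 8/(1/2) = 16; row 3: (3/2)/(3/4) = 2. Minimum is 2 at row 3 (x_3 leaves); pivot element 3/4.
Divide row 3 by 3/4; eliminate column x_1 from the other rows.
Row 1 update in column u3: -1/2 − (1/2)·(1/3) = -2/3.

-2/3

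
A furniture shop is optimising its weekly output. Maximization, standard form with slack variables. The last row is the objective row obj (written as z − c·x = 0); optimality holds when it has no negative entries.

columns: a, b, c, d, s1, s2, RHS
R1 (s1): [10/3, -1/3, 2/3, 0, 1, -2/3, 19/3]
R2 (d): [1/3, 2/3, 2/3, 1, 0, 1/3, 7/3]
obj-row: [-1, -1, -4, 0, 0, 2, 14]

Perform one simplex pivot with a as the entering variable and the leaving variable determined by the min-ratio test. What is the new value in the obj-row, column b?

Ratio test on column a — row 1: (19/3)/(10/3) = 19/10; row 2: (7/3)/(1/3) = 7. Minimum is 19/10 at row 1 (s1 leaves); pivot element 10/3.
Divide row 1 by 10/3; eliminate column a from the other rows.
obj-row update in column b: -1 − (-1)·(-1/10) = -11/10.

-11/10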